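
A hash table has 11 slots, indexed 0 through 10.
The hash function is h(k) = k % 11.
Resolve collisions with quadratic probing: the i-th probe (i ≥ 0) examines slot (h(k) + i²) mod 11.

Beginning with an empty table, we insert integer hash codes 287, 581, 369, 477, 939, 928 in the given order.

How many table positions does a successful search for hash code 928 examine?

Insert 287: h=1, slot 1 empty -> index 1.
Insert 581: h=9, slot 9 empty -> index 9.
Insert 369: h=6, slot 6 empty -> index 6.
Insert 477: h=4, slot 4 empty -> index 4.
Insert 939: h=4, slot 4 occupied -> index 5.
Insert 928: h=4, slots 4,5 occupied -> index 8.
Table: [_, 287, _, _, 477, 939, 369, _, 928, 581, _]
Lookup 928: h=4, probe 4,5,8 → found at 8.

3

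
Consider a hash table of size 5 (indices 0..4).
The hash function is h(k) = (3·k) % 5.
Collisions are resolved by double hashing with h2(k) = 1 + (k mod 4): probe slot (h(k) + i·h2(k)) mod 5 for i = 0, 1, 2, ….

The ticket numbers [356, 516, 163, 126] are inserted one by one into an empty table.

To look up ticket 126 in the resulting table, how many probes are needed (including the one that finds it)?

356 hashes to 3; slot 3 is free -> place at 3.
516 hashes to 3, h2=1; 3 taken -> place at 4.
163 hashes to 4, h2=4; 4,3 taken -> place at 2.
126 hashes to 3, h2=3; 3 taken -> place at 1.
Table: [., 126, 163, 356, 516]
Lookup 126: h=3, h2=3, probe 3,1 → found at 1.

2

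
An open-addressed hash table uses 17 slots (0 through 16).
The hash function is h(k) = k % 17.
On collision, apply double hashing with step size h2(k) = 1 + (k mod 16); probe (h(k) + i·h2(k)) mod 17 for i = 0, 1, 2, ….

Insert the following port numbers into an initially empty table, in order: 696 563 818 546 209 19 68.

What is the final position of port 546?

696 hashes to 16; slot 16 is free → place at 16.
563 hashes to 2; slot 2 is free → place at 2.
818 hashes to 2, h2=3; 2 taken → place at 5.
546 hashes to 2, h2=3; 2,5 taken → place at 8.
209 hashes to 5, h2=2; 5 taken → place at 7.
19 hashes to 2, h2=4; 2 taken → place at 6.
68 hashes to 0; slot 0 is free → place at 0.
Table: [68, —, 563, —, —, 818, 19, 209, 546, —, —, —, —, —, —, —, 696]

8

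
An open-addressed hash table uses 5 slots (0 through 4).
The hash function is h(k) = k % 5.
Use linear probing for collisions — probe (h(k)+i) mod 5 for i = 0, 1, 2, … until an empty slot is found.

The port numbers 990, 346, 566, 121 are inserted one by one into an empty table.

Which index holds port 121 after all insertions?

990: h=0 => slot 0
346: h=1 => slot 1
566: h=1, probe 1,2 => slot 2
121: h=1, probe 1,2,3 => slot 3
Table: [990, 346, 566, 121, -]

3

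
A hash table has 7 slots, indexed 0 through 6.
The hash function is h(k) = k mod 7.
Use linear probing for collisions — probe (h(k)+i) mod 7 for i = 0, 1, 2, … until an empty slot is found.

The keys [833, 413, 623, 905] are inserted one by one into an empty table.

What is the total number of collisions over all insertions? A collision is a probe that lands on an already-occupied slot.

833 hashes to 0; slot 0 is free => place at 0.
413 hashes to 0; 0 taken => place at 1.
623 hashes to 0; 0,1 taken => place at 2.
905 hashes to 2; 2 taken => place at 3.
Table: [833, 413, 623, 905, —, —, —]

4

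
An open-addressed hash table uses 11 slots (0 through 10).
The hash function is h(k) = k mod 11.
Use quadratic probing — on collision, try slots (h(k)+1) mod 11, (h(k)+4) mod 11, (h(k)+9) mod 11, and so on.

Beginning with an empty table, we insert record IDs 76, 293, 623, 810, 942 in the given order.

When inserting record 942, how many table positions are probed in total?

76: h=10 -> slot 10
293: h=7 -> slot 7
623: h=7, probe 7,8 -> slot 8
810: h=7, probe 7,8,0 -> slot 0
942: h=7, probe 7,8,0,5 -> slot 5
Table: [810, -, -, -, -, 942, -, 293, 623, -, 76]

4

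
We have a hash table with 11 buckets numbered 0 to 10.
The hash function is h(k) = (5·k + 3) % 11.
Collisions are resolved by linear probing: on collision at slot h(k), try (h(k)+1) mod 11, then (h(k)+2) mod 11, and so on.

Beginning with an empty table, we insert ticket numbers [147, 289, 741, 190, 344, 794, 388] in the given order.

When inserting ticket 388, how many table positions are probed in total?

147 hashes to 1; slot 1 is free -> place at 1.
289 hashes to 7; slot 7 is free -> place at 7.
741 hashes to 1; 1 taken -> place at 2.
190 hashes to 7; 7 taken -> place at 8.
344 hashes to 7; 7,8 taken -> place at 9.
794 hashes to 2; 2 taken -> place at 3.
388 hashes to 7; 7,8,9 taken -> place at 10.
Table: [∅, 147, 741, 794, ∅, ∅, ∅, 289, 190, 344, 388]

4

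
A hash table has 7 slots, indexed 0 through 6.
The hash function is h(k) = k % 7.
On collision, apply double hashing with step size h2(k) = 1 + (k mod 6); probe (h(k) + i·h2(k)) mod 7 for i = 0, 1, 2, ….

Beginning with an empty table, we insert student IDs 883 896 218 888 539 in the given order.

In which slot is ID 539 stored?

883: h=1 -> slot 1
896: h=0 -> slot 0
218: h=1, h2=3, probe 1,4 -> slot 4
888: h=6 -> slot 6
539: h=0, h2=6, probe 0,6,5 -> slot 5
Table: [896, 883, -, -, 218, 539, 888]

5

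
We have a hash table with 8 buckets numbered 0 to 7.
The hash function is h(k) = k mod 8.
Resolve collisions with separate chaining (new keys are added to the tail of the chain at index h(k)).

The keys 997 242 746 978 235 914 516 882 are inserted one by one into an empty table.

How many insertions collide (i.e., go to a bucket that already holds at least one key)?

997 -> bucket 5
242 -> bucket 2
746 -> bucket 2 (collision)
978 -> bucket 2 (collision)
235 -> bucket 3
914 -> bucket 2 (collision)
516 -> bucket 4
882 -> bucket 2 (collision)
Final buckets:
0: —
1: —
2: 242 -> 746 -> 978 -> 914 -> 882
3: 235
4: 516
5: 997
6: —
7: —

4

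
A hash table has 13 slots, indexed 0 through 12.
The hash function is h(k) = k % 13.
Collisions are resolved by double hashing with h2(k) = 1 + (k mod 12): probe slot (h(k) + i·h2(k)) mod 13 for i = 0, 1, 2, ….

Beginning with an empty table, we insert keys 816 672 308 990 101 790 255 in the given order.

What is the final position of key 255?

12

816: h=10 => slot 10
672: h=9 => slot 9
308: h=9, h2=9, probe 9,5 => slot 5
990: h=2 => slot 2
101: h=10, h2=6, probe 10,3 => slot 3
790: h=10, h2=11, probe 10,8 => slot 8
255: h=8, h2=4, probe 8,12 => slot 12
Table: [—, —, 990, 101, —, 308, —, —, 790, 672, 816, —, 255]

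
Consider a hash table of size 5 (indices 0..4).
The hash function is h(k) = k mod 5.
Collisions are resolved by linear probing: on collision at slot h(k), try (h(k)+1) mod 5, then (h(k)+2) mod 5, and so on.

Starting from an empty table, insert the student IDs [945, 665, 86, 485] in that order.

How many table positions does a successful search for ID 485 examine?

4

Insert 945: h=0, slot 0 empty => index 0.
Insert 665: h=0, slot 0 occupied => index 1.
Insert 86: h=1, slot 1 occupied => index 2.
Insert 485: h=0, slots 0,1,2 occupied => index 3.
Table: [945, 665, 86, 485, -]
Lookup 485: h=0, probe 0,1,2,3 → found at 3.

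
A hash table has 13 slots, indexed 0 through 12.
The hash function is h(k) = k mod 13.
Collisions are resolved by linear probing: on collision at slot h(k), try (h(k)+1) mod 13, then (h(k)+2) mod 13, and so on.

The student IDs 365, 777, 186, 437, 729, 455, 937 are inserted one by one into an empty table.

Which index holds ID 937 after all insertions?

3

365 hashes to 1; slot 1 is free => place at 1.
777 hashes to 10; slot 10 is free => place at 10.
186 hashes to 4; slot 4 is free => place at 4.
437 hashes to 8; slot 8 is free => place at 8.
729 hashes to 1; 1 taken => place at 2.
455 hashes to 0; slot 0 is free => place at 0.
937 hashes to 1; 1,2 taken => place at 3.
Table: [455, 365, 729, 937, 186, -, -, -, 437, -, 777, -, -]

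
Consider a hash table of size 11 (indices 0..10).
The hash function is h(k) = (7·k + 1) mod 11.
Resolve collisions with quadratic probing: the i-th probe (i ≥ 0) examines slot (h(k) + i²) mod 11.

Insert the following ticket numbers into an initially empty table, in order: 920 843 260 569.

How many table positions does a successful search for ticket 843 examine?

2

Insert 920: h=6, slot 6 empty → index 6.
Insert 843: h=6, slot 6 occupied → index 7.
Insert 260: h=6, slots 6,7 occupied → index 10.
Insert 569: h=2, slot 2 empty → index 2.
Table: [., ., 569, ., ., ., 920, 843, ., ., 260]
Lookup 843: h=6, probe 6,7 → found at 7.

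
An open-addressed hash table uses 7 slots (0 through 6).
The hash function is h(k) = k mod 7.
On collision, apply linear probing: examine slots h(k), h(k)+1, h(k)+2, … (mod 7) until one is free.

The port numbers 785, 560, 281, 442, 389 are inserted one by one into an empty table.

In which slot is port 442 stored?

785: h=1 → slot 1
560: h=0 → slot 0
281: h=1, probe 1,2 → slot 2
442: h=1, probe 1,2,3 → slot 3
389: h=4 → slot 4
Table: [560, 785, 281, 442, 389, ∅, ∅]

3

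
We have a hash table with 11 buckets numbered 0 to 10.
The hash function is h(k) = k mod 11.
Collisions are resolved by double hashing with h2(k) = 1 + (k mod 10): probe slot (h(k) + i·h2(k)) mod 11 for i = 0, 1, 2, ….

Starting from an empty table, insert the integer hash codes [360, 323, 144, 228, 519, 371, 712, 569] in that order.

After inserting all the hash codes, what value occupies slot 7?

569

360 hashes to 8; slot 8 is free => place at 8.
323 hashes to 4; slot 4 is free => place at 4.
144 hashes to 1; slot 1 is free => place at 1.
228 hashes to 8, h2=9; 8 taken => place at 6.
519 hashes to 2; slot 2 is free => place at 2.
371 hashes to 8, h2=2; 8 taken => place at 10.
712 hashes to 8, h2=3; 8 taken => place at 0.
569 hashes to 8, h2=10; 8 taken => place at 7.
Table: [712, 144, 519, _, 323, _, 228, 569, 360, _, 371]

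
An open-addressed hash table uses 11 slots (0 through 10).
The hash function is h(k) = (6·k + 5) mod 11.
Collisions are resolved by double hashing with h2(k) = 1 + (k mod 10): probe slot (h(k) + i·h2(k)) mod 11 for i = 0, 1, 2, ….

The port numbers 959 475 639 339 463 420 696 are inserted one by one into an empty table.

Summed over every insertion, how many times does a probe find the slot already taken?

959 hashes to 6; slot 6 is free -> place at 6.
475 hashes to 6, h2=6; 6 taken -> place at 1.
639 hashes to 0; slot 0 is free -> place at 0.
339 hashes to 4; slot 4 is free -> place at 4.
463 hashes to 0, h2=4; 0,4 taken -> place at 8.
420 hashes to 6, h2=1; 6 taken -> place at 7.
696 hashes to 1, h2=7; 1,8,4,0,7 taken -> place at 3.
Table: [639, 475, _, 696, 339, _, 959, 420, 463, _, _]

9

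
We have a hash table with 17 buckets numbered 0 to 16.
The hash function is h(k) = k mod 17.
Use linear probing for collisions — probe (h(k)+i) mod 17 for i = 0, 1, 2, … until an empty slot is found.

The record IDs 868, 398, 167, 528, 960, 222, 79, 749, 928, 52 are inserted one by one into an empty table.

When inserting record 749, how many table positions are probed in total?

Insert 868: h=1, slot 1 empty => index 1.
Insert 398: h=7, slot 7 empty => index 7.
Insert 167: h=14, slot 14 empty => index 14.
Insert 528: h=1, slot 1 occupied => index 2.
Insert 960: h=8, slot 8 empty => index 8.
Insert 222: h=1, slots 1,2 occupied => index 3.
Insert 79: h=11, slot 11 empty => index 11.
Insert 749: h=1, slots 1,2,3 occupied => index 4.
Insert 928: h=10, slot 10 empty => index 10.
Insert 52: h=1, slots 1,2,3,4 occupied => index 5.
Table: [∅, 868, 528, 222, 749, 52, ∅, 398, 960, ∅, 928, 79, ∅, ∅, 167, ∅, ∅]

4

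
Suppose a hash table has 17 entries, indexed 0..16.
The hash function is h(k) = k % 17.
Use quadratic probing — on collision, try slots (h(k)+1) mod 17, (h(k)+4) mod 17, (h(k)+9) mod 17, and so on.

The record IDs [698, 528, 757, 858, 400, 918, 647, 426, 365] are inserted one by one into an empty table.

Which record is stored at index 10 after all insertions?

400

698 hashes to 1; slot 1 is free → place at 1.
528 hashes to 1; 1 taken → place at 2.
757 hashes to 9; slot 9 is free → place at 9.
858 hashes to 8; slot 8 is free → place at 8.
400 hashes to 9; 9 taken → place at 10.
918 hashes to 0; slot 0 is free → place at 0.
647 hashes to 1; 1,2 taken → place at 5.
426 hashes to 1; 1,2,5,10,0,9 taken → place at 3.
365 hashes to 8; 8,9 taken → place at 12.
Table: [918, 698, 528, 426, -, 647, -, -, 858, 757, 400, -, 365, -, -, -, -]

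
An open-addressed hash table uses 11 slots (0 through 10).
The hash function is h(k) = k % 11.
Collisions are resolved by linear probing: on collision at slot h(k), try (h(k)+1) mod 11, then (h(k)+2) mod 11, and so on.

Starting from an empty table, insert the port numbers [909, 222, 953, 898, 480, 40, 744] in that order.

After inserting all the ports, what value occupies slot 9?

898

909: h=7 -> slot 7
222: h=2 -> slot 2
953: h=7, probe 7,8 -> slot 8
898: h=7, probe 7,8,9 -> slot 9
480: h=7, probe 7,8,9,10 -> slot 10
40: h=7, probe 7,8,9,10,0 -> slot 0
744: h=7, probe 7,8,9,10,0,1 -> slot 1
Table: [40, 744, 222, ∅, ∅, ∅, ∅, 909, 953, 898, 480]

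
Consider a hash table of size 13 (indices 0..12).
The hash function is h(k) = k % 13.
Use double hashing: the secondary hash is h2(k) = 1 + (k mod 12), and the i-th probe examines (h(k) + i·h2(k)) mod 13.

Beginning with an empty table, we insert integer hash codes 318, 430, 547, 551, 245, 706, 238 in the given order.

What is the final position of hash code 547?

318 hashes to 6; slot 6 is free => place at 6.
430 hashes to 1; slot 1 is free => place at 1.
547 hashes to 1, h2=8; 1 taken => place at 9.
551 hashes to 5; slot 5 is free => place at 5.
245 hashes to 11; slot 11 is free => place at 11.
706 hashes to 4; slot 4 is free => place at 4.
238 hashes to 4, h2=11; 4 taken => place at 2.
Table: [—, 430, 238, —, 706, 551, 318, —, —, 547, —, 245, —]

9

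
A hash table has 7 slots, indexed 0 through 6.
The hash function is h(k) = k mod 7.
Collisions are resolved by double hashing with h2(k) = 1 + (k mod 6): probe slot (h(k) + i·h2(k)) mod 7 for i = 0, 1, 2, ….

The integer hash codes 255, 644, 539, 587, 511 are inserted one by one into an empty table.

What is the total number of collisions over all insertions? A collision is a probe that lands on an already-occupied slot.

3

Insert 255: h=3, slot 3 empty -> index 3.
Insert 644: h=0, slot 0 empty -> index 0.
Insert 539: h=0, h2=6, slot 0 occupied -> index 6.
Insert 587: h=6, h2=6, slot 6 occupied -> index 5.
Insert 511: h=0, h2=2, slot 0 occupied -> index 2.
Table: [644, -, 511, 255, -, 587, 539]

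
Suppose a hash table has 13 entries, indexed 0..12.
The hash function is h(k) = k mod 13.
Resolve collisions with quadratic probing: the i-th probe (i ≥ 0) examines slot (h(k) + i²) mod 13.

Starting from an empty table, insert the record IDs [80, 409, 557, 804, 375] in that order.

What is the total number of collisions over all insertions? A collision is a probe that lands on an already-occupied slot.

4

80 hashes to 2; slot 2 is free → place at 2.
409 hashes to 6; slot 6 is free → place at 6.
557 hashes to 11; slot 11 is free → place at 11.
804 hashes to 11; 11 taken → place at 12.
375 hashes to 11; 11,12,2 taken → place at 7.
Table: [—, —, 80, —, —, —, 409, 375, —, —, —, 557, 804]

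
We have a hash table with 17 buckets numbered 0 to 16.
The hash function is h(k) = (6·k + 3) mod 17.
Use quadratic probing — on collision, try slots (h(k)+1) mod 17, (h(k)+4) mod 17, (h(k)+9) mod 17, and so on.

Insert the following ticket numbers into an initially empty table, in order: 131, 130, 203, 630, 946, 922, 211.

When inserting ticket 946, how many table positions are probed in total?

131 hashes to 7; slot 7 is free -> place at 7.
130 hashes to 1; slot 1 is free -> place at 1.
203 hashes to 14; slot 14 is free -> place at 14.
630 hashes to 9; slot 9 is free -> place at 9.
946 hashes to 1; 1 taken -> place at 2.
922 hashes to 10; slot 10 is free -> place at 10.
211 hashes to 11; slot 11 is free -> place at 11.
Table: [∅, 130, 946, ∅, ∅, ∅, ∅, 131, ∅, 630, 922, 211, ∅, ∅, 203, ∅, ∅]

2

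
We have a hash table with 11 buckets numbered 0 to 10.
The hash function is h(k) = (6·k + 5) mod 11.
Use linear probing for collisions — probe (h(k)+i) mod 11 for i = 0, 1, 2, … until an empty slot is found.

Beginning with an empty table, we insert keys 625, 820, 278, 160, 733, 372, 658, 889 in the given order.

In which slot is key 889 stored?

7

Insert 625: h=4, slot 4 empty => index 4.
Insert 820: h=8, slot 8 empty => index 8.
Insert 278: h=1, slot 1 empty => index 1.
Insert 160: h=8, slot 8 occupied => index 9.
Insert 733: h=3, slot 3 empty => index 3.
Insert 372: h=4, slot 4 occupied => index 5.
Insert 658: h=4, slots 4,5 occupied => index 6.
Insert 889: h=4, slots 4,5,6 occupied => index 7.
Table: [—, 278, —, 733, 625, 372, 658, 889, 820, 160, —]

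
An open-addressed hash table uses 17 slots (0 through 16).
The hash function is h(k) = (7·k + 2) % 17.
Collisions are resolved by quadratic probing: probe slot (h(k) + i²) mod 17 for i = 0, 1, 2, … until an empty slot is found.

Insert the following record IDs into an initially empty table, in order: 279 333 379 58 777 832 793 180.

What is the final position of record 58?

1

279: h=0 => slot 0
333: h=4 => slot 4
379: h=3 => slot 3
58: h=0, probe 0,1 => slot 1
777: h=1, probe 1,2 => slot 2
832: h=12 => slot 12
793: h=11 => slot 11
180: h=4, probe 4,5 => slot 5
Table: [279, 58, 777, 379, 333, 180, -, -, -, -, -, 793, 832, -, -, -, -]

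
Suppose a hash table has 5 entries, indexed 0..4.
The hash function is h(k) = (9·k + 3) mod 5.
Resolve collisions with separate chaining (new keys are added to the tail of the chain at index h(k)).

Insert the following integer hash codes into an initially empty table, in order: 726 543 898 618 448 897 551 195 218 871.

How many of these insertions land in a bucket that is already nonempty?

6

Insert 726: h=2, bucket 2 empty -> new chain.
Insert 543: h=0, bucket 0 empty -> new chain.
Insert 898: h=0, bucket 0 nonempty -> append to chain.
Insert 618: h=0, bucket 0 nonempty -> append to chain.
Insert 448: h=0, bucket 0 nonempty -> append to chain.
Insert 897: h=1, bucket 1 empty -> new chain.
Insert 551: h=2, bucket 2 nonempty -> append to chain.
Insert 195: h=3, bucket 3 empty -> new chain.
Insert 218: h=0, bucket 0 nonempty -> append to chain.
Insert 871: h=2, bucket 2 nonempty -> append to chain.
Final buckets:
0: 543 -> 898 -> 618 -> 448 -> 218
1: 897
2: 726 -> 551 -> 871
3: 195
4: _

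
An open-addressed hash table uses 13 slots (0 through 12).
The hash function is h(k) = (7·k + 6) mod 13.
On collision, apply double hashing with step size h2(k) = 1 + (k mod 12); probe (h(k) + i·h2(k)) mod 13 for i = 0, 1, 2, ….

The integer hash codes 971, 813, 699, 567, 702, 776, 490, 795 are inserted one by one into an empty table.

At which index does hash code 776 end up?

0

971 hashes to 4; slot 4 is free → place at 4.
813 hashes to 3; slot 3 is free → place at 3.
699 hashes to 11; slot 11 is free → place at 11.
567 hashes to 10; slot 10 is free → place at 10.
702 hashes to 6; slot 6 is free → place at 6.
776 hashes to 4, h2=9; 4 taken → place at 0.
490 hashes to 4, h2=11; 4 taken → place at 2.
795 hashes to 7; slot 7 is free → place at 7.
Table: [776, —, 490, 813, 971, —, 702, 795, —, —, 567, 699, —]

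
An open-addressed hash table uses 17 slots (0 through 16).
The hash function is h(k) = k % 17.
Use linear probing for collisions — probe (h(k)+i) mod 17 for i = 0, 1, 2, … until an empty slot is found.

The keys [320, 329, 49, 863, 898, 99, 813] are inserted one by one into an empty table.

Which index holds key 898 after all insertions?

16

Insert 320: h=14, slot 14 empty → index 14.
Insert 329: h=6, slot 6 empty → index 6.
Insert 49: h=15, slot 15 empty → index 15.
Insert 863: h=13, slot 13 empty → index 13.
Insert 898: h=14, slots 14,15 occupied → index 16.
Insert 99: h=14, slots 14,15,16 occupied → index 0.
Insert 813: h=14, slots 14,15,16,0 occupied → index 1.
Table: [99, 813, _, _, _, _, 329, _, _, _, _, _, _, 863, 320, 49, 898]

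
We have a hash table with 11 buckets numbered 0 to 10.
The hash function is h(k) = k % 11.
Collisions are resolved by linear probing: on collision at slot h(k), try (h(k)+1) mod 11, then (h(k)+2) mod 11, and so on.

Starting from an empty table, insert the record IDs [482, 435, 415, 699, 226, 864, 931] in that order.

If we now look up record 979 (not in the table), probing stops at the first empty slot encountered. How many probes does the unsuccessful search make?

3

Insert 482: h=9, slot 9 empty -> index 9.
Insert 435: h=6, slot 6 empty -> index 6.
Insert 415: h=8, slot 8 empty -> index 8.
Insert 699: h=6, slot 6 occupied -> index 7.
Insert 226: h=6, slots 6,7,8,9 occupied -> index 10.
Insert 864: h=6, slots 6,7,8,9,10 occupied -> index 0.
Insert 931: h=7, slots 7,8,9,10,0 occupied -> index 1.
Table: [864, 931, ., ., ., ., 435, 699, 415, 482, 226]
Lookup 979: h=0, probe 0,1,2 → slot 2 empty, not found.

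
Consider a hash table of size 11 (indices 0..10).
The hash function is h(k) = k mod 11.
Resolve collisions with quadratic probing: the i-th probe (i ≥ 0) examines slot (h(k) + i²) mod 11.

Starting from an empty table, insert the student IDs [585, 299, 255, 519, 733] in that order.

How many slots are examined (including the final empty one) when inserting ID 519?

4

585: h=2 → slot 2
299: h=2, probe 2,3 → slot 3
255: h=2, probe 2,3,6 → slot 6
519: h=2, probe 2,3,6,0 → slot 0
733: h=7 → slot 7
Table: [519, ., 585, 299, ., ., 255, 733, ., ., .]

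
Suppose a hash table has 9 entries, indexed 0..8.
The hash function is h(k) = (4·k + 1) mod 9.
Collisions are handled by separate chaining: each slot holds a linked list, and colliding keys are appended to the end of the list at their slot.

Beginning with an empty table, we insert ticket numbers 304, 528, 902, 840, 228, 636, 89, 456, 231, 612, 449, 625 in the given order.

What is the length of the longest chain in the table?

4

Insert 304: h=2, bucket 2 empty -> new chain.
Insert 528: h=7, bucket 7 empty -> new chain.
Insert 902: h=0, bucket 0 empty -> new chain.
Insert 840: h=4, bucket 4 empty -> new chain.
Insert 228: h=4, bucket 4 nonempty -> append to chain.
Insert 636: h=7, bucket 7 nonempty -> append to chain.
Insert 89: h=6, bucket 6 empty -> new chain.
Insert 456: h=7, bucket 7 nonempty -> append to chain.
Insert 231: h=7, bucket 7 nonempty -> append to chain.
Insert 612: h=1, bucket 1 empty -> new chain.
Insert 449: h=6, bucket 6 nonempty -> append to chain.
Insert 625: h=8, bucket 8 empty -> new chain.
Final buckets:
0: 902
1: 612
2: 304
3: _
4: 840 -> 228
5: _
6: 89 -> 449
7: 528 -> 636 -> 456 -> 231
8: 625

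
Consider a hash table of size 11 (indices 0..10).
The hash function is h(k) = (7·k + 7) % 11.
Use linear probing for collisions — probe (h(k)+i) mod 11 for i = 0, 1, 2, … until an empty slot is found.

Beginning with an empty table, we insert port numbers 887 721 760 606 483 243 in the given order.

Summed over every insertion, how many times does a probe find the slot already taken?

Insert 887: h=1, slot 1 empty => index 1.
Insert 721: h=5, slot 5 empty => index 5.
Insert 760: h=3, slot 3 empty => index 3.
Insert 606: h=3, slot 3 occupied => index 4.
Insert 483: h=0, slot 0 empty => index 0.
Insert 243: h=3, slots 3,4,5 occupied => index 6.
Table: [483, 887, —, 760, 606, 721, 243, —, —, —, —]

4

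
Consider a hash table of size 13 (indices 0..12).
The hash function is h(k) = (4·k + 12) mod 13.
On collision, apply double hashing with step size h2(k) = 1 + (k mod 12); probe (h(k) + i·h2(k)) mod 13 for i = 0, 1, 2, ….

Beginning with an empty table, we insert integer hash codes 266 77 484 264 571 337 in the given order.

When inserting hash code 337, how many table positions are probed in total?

3

266 hashes to 10; slot 10 is free => place at 10.
77 hashes to 8; slot 8 is free => place at 8.
484 hashes to 11; slot 11 is free => place at 11.
264 hashes to 2; slot 2 is free => place at 2.
571 hashes to 8, h2=8; 8 taken => place at 3.
337 hashes to 8, h2=2; 8,10 taken => place at 12.
Table: [—, —, 264, 571, —, —, —, —, 77, —, 266, 484, 337]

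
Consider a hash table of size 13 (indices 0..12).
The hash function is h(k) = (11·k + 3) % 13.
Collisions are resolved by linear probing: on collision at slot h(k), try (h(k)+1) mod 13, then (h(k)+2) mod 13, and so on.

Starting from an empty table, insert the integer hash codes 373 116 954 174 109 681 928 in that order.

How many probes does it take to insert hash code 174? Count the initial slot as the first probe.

373 hashes to 11; slot 11 is free => place at 11.
116 hashes to 5; slot 5 is free => place at 5.
954 hashes to 6; slot 6 is free => place at 6.
174 hashes to 6; 6 taken => place at 7.
109 hashes to 6; 6,7 taken => place at 8.
681 hashes to 6; 6,7,8 taken => place at 9.
928 hashes to 6; 6,7,8,9 taken => place at 10.
Table: [∅, ∅, ∅, ∅, ∅, 116, 954, 174, 109, 681, 928, 373, ∅]

2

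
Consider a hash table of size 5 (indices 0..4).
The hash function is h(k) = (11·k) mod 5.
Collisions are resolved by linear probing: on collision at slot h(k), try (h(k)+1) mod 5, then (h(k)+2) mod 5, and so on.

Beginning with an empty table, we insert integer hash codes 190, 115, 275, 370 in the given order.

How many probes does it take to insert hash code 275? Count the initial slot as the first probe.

190 hashes to 0; slot 0 is free => place at 0.
115 hashes to 0; 0 taken => place at 1.
275 hashes to 0; 0,1 taken => place at 2.
370 hashes to 0; 0,1,2 taken => place at 3.
Table: [190, 115, 275, 370, —]

3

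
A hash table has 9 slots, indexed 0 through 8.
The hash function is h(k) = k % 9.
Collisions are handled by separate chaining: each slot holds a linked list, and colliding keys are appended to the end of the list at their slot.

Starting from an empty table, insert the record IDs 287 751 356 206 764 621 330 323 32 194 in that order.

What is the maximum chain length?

287 → bucket 8
751 → bucket 4
356 → bucket 5
206 → bucket 8 (collision)
764 → bucket 8 (collision)
621 → bucket 0
330 → bucket 6
323 → bucket 8 (collision)
32 → bucket 5 (collision)
194 → bucket 5 (collision)
Final buckets:
0: 621
1: .
2: .
3: .
4: 751
5: 356 -> 32 -> 194
6: 330
7: .
8: 287 -> 206 -> 764 -> 323

4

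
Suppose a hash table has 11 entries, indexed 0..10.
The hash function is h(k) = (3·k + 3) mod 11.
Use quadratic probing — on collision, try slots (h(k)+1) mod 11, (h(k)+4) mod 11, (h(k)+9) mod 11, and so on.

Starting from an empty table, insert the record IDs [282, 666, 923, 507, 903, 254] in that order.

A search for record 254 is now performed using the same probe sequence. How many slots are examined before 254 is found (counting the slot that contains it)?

282 hashes to 2; slot 2 is free -> place at 2.
666 hashes to 10; slot 10 is free -> place at 10.
923 hashes to 0; slot 0 is free -> place at 0.
507 hashes to 6; slot 6 is free -> place at 6.
903 hashes to 6; 6 taken -> place at 7.
254 hashes to 6; 6,7,10 taken -> place at 4.
Table: [923, _, 282, _, 254, _, 507, 903, _, _, 666]
Lookup 254: h=6, probe 6,7,10,4 → found at 4.

4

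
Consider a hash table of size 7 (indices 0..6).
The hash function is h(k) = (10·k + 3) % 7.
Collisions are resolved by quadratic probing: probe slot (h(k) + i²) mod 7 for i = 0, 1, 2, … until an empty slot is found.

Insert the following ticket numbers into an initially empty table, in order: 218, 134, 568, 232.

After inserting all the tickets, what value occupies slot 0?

134

218: h=6 → slot 6
134: h=6, probe 6,0 → slot 0
568: h=6, probe 6,0,3 → slot 3
232: h=6, probe 6,0,3,1 → slot 1
Table: [134, 232, -, 568, -, -, 218]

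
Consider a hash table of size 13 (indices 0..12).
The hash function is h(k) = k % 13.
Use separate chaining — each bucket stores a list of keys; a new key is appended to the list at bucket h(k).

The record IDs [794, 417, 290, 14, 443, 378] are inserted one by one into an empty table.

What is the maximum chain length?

5

794 -> bucket 1
417 -> bucket 1 (collision)
290 -> bucket 4
14 -> bucket 1 (collision)
443 -> bucket 1 (collision)
378 -> bucket 1 (collision)
Final buckets:
0: _
1: 794 -> 417 -> 14 -> 443 -> 378
2: _
3: _
4: 290
5: _
6: _
7: _
8: _
9: _
10: _
11: _
12: _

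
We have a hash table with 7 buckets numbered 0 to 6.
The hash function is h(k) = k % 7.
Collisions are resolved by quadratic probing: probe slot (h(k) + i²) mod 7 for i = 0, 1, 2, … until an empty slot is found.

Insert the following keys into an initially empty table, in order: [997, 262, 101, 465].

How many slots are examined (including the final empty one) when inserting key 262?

2

Insert 997: h=3, slot 3 empty → index 3.
Insert 262: h=3, slot 3 occupied → index 4.
Insert 101: h=3, slots 3,4 occupied → index 0.
Insert 465: h=3, slots 3,4,0 occupied → index 5.
Table: [101, _, _, 997, 262, 465, _]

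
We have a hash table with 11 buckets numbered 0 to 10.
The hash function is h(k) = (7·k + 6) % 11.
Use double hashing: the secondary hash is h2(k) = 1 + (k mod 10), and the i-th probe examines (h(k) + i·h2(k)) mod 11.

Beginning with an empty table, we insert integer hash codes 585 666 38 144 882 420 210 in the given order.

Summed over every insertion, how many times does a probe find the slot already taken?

Insert 585: h=9, slot 9 empty → index 9.
Insert 666: h=4, slot 4 empty → index 4.
Insert 38: h=8, slot 8 empty → index 8.
Insert 144: h=2, slot 2 empty → index 2.
Insert 882: h=9, h2=3, slot 9 occupied → index 1.
Insert 420: h=9, h2=1, slot 9 occupied → index 10.
Insert 210: h=2, h2=1, slot 2 occupied → index 3.
Table: [∅, 882, 144, 210, 666, ∅, ∅, ∅, 38, 585, 420]

3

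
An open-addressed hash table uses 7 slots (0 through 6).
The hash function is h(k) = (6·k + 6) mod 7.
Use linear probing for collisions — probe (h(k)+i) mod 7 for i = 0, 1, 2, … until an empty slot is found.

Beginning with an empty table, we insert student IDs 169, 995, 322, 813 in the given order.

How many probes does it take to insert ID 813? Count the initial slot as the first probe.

4

169: h=5 => slot 5
995: h=5, probe 5,6 => slot 6
322: h=6, probe 6,0 => slot 0
813: h=5, probe 5,6,0,1 => slot 1
Table: [322, 813, _, _, _, 169, 995]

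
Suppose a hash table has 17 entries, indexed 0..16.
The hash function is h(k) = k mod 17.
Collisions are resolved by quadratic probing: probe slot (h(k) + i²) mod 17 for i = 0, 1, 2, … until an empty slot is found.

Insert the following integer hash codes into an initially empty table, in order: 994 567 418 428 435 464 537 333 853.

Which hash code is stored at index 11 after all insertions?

435

994 hashes to 8; slot 8 is free => place at 8.
567 hashes to 6; slot 6 is free => place at 6.
418 hashes to 10; slot 10 is free => place at 10.
428 hashes to 3; slot 3 is free => place at 3.
435 hashes to 10; 10 taken => place at 11.
464 hashes to 5; slot 5 is free => place at 5.
537 hashes to 10; 10,11 taken => place at 14.
333 hashes to 10; 10,11,14 taken => place at 2.
853 hashes to 3; 3 taken => place at 4.
Table: [_, _, 333, 428, 853, 464, 567, _, 994, _, 418, 435, _, _, 537, _, _]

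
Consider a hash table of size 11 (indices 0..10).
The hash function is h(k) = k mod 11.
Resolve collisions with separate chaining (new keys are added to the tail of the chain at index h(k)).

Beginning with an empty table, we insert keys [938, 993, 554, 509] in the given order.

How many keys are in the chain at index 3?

Insert 938: h=3, bucket 3 empty → new chain.
Insert 993: h=3, bucket 3 nonempty → append to chain.
Insert 554: h=4, bucket 4 empty → new chain.
Insert 509: h=3, bucket 3 nonempty → append to chain.
Final buckets:
0: ∅
1: ∅
2: ∅
3: 938 -> 993 -> 509
4: 554
5: ∅
6: ∅
7: ∅
8: ∅
9: ∅
10: ∅

3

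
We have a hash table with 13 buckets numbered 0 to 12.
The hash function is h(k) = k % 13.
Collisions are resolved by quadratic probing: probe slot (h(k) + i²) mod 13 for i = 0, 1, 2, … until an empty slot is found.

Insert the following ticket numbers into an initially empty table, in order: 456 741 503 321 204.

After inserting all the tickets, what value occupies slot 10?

456 hashes to 1; slot 1 is free => place at 1.
741 hashes to 0; slot 0 is free => place at 0.
503 hashes to 9; slot 9 is free => place at 9.
321 hashes to 9; 9 taken => place at 10.
204 hashes to 9; 9,10,0 taken => place at 5.
Table: [741, 456, ∅, ∅, ∅, 204, ∅, ∅, ∅, 503, 321, ∅, ∅]

321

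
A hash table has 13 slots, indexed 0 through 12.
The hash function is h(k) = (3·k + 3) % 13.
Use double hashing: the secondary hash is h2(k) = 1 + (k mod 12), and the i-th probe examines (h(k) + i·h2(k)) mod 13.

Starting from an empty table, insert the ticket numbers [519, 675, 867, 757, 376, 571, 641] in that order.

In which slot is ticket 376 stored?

5

519: h=0 => slot 0
675: h=0, h2=4, probe 0,4 => slot 4
867: h=4, h2=4, probe 4,8 => slot 8
757: h=12 => slot 12
376: h=0, h2=5, probe 0,5 => slot 5
571: h=0, h2=8, probe 0,8,3 => slot 3
641: h=2 => slot 2
Table: [519, _, 641, 571, 675, 376, _, _, 867, _, _, _, 757]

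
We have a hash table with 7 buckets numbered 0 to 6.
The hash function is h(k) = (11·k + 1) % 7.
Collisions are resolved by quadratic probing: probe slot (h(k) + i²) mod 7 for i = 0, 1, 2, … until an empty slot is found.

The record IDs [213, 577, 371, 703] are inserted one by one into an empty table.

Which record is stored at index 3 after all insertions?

213: h=6 → slot 6
577: h=6, probe 6,0 → slot 0
371: h=1 → slot 1
703: h=6, probe 6,0,3 → slot 3
Table: [577, 371, ∅, 703, ∅, ∅, 213]

703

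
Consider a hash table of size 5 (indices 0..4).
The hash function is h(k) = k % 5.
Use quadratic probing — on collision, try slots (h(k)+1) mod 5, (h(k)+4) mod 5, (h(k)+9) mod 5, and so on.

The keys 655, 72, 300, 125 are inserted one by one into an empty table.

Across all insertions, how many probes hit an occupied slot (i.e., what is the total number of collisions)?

655 hashes to 0; slot 0 is free => place at 0.
72 hashes to 2; slot 2 is free => place at 2.
300 hashes to 0; 0 taken => place at 1.
125 hashes to 0; 0,1 taken => place at 4.
Table: [655, 300, 72, _, 125]

3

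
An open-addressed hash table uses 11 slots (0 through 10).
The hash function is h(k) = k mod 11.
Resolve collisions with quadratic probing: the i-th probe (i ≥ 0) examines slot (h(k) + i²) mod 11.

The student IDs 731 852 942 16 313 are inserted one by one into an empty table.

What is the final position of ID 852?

6

731 hashes to 5; slot 5 is free → place at 5.
852 hashes to 5; 5 taken → place at 6.
942 hashes to 7; slot 7 is free → place at 7.
16 hashes to 5; 5,6 taken → place at 9.
313 hashes to 5; 5,6,9 taken → place at 3.
Table: [_, _, _, 313, _, 731, 852, 942, _, 16, _]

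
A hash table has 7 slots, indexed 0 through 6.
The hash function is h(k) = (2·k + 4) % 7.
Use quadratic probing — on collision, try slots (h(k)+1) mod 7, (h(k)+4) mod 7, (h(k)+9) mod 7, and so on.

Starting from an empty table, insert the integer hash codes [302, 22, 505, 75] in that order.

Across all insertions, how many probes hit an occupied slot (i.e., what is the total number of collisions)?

Insert 302: h=6, slot 6 empty -> index 6.
Insert 22: h=6, slot 6 occupied -> index 0.
Insert 505: h=6, slots 6,0 occupied -> index 3.
Insert 75: h=0, slot 0 occupied -> index 1.
Table: [22, 75, _, 505, _, _, 302]

4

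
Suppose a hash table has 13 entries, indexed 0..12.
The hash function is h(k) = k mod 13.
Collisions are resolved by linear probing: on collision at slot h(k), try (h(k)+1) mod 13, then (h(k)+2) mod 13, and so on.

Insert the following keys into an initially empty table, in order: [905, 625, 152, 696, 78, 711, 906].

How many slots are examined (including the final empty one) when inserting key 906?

3

Insert 905: h=8, slot 8 empty -> index 8.
Insert 625: h=1, slot 1 empty -> index 1.
Insert 152: h=9, slot 9 empty -> index 9.
Insert 696: h=7, slot 7 empty -> index 7.
Insert 78: h=0, slot 0 empty -> index 0.
Insert 711: h=9, slot 9 occupied -> index 10.
Insert 906: h=9, slots 9,10 occupied -> index 11.
Table: [78, 625, _, _, _, _, _, 696, 905, 152, 711, 906, _]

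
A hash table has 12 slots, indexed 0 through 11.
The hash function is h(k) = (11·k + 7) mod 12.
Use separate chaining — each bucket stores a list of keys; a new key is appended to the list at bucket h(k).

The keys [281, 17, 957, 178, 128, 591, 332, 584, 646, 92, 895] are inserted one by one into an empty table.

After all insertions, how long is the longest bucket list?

Insert 281: h=2, bucket 2 empty → new chain.
Insert 17: h=2, bucket 2 nonempty → append to chain.
Insert 957: h=10, bucket 10 empty → new chain.
Insert 178: h=9, bucket 9 empty → new chain.
Insert 128: h=11, bucket 11 empty → new chain.
Insert 591: h=4, bucket 4 empty → new chain.
Insert 332: h=11, bucket 11 nonempty → append to chain.
Insert 584: h=11, bucket 11 nonempty → append to chain.
Insert 646: h=9, bucket 9 nonempty → append to chain.
Insert 92: h=11, bucket 11 nonempty → append to chain.
Insert 895: h=0, bucket 0 empty → new chain.
Final buckets:
0: 895
1: ∅
2: 281 -> 17
3: ∅
4: 591
5: ∅
6: ∅
7: ∅
8: ∅
9: 178 -> 646
10: 957
11: 128 -> 332 -> 584 -> 92

4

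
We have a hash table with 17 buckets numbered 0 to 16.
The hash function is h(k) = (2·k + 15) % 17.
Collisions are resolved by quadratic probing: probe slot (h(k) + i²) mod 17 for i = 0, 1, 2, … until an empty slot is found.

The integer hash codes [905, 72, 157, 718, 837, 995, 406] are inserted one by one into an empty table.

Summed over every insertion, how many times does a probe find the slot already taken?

905 hashes to 6; slot 6 is free → place at 6.
72 hashes to 6; 6 taken → place at 7.
157 hashes to 6; 6,7 taken → place at 10.
718 hashes to 6; 6,7,10 taken → place at 15.
837 hashes to 6; 6,7,10,15 taken → place at 5.
995 hashes to 16; slot 16 is free → place at 16.
406 hashes to 11; slot 11 is free → place at 11.
Table: [∅, ∅, ∅, ∅, ∅, 837, 905, 72, ∅, ∅, 157, 406, ∅, ∅, ∅, 718, 995]

10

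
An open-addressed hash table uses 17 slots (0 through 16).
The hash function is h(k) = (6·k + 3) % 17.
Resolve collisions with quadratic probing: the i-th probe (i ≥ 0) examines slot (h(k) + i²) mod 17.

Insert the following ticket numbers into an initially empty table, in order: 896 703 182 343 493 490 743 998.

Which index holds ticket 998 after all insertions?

16

Insert 896: h=7, slot 7 empty => index 7.
Insert 703: h=5, slot 5 empty => index 5.
Insert 182: h=7, slot 7 occupied => index 8.
Insert 343: h=4, slot 4 empty => index 4.
Insert 493: h=3, slot 3 empty => index 3.
Insert 490: h=2, slot 2 empty => index 2.
Insert 743: h=7, slots 7,8 occupied => index 11.
Insert 998: h=7, slots 7,8,11 occupied => index 16.
Table: [—, —, 490, 493, 343, 703, —, 896, 182, —, —, 743, —, —, —, —, 998]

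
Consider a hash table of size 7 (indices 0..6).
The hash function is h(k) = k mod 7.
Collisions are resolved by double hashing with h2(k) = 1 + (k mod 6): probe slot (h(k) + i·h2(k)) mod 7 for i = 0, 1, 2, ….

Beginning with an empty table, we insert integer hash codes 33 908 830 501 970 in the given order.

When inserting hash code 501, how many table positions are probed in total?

33 hashes to 5; slot 5 is free -> place at 5.
908 hashes to 5, h2=3; 5 taken -> place at 1.
830 hashes to 4; slot 4 is free -> place at 4.
501 hashes to 4, h2=4; 4,1,5 taken -> place at 2.
970 hashes to 4, h2=5; 4,2 taken -> place at 0.
Table: [970, 908, 501, —, 830, 33, —]

4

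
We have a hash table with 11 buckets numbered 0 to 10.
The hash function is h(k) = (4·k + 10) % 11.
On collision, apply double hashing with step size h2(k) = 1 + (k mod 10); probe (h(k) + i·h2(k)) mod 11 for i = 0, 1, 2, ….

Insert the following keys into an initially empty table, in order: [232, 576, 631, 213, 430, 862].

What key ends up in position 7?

862

Insert 232: h=3, slot 3 empty → index 3.
Insert 576: h=4, slot 4 empty → index 4.
Insert 631: h=4, h2=2, slot 4 occupied → index 6.
Insert 213: h=4, h2=4, slot 4 occupied → index 8.
Insert 430: h=3, h2=1, slots 3,4 occupied → index 5.
Insert 862: h=4, h2=3, slot 4 occupied → index 7.
Table: [_, _, _, 232, 576, 430, 631, 862, 213, _, _]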